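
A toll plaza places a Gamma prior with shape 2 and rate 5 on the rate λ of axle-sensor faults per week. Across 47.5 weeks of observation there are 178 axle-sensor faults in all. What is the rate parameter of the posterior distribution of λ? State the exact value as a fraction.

105/2

Total count 178 over total exposure 47.5 weeks.
Conjugate update: add total count to the shape and total exposure to the rate, giving Gamma(180, 105/2).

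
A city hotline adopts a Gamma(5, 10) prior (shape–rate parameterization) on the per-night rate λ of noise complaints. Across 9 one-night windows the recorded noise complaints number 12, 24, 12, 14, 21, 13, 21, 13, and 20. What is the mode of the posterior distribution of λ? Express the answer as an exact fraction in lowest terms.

154/19

Total count: 12 + 24 + 12 + 14 + 21 + 13 + 21 + 13 + 20 = 150.
Total exposure: 9 nights.
The Gamma prior is conjugate for the Poisson rate, so λ | data ~ Gamma(5+150, 10+9) = Gamma(155, 19).
Posterior mode = (α'−1)/β' = 154/19.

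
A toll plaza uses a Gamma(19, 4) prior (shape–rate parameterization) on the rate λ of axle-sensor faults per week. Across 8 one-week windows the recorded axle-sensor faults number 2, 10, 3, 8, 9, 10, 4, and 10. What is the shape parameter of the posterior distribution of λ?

75

Total count: 2 + 10 + 3 + 8 + 9 + 10 + 4 + 10 = 56.
Total exposure: 8 weeks.
The Gamma prior is conjugate for the Poisson rate, so λ | data ~ Gamma(19+56, 4+8) = Gamma(75, 12).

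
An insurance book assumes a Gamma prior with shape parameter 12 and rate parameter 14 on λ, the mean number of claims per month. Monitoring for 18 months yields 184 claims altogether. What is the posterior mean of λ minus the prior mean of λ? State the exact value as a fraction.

295/56

Total count 184 over total exposure 18 months.
Conjugate update: add total count to the shape and total exposure to the rate, giving Gamma(196, 32).
Posterior mean = 196/32 = 49/8; prior mean = 12/14 = 6/7. Difference = 49/8 − 6/7 = 295/56.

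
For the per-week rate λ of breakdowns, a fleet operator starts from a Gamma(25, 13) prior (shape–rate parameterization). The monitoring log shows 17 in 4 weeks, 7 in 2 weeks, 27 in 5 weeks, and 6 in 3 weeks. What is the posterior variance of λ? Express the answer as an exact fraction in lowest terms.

82/729

Total count: 17 + 7 + 27 + 6 = 57.
Total exposure: 4 + 2 + 5 + 3 = 14 weeks.
Gamma(α, β) with Poisson data over total exposure Σt gives posterior Gamma(α+Σx, β+Σt) = Gamma(82, 27).
Posterior variance = α'/β'² = 82/729.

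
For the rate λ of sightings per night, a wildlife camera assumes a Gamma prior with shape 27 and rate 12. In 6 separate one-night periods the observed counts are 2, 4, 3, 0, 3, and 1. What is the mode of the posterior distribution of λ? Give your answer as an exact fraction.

Total count: 2 + 4 + 3 + 0 + 3 + 1 = 13.
Total exposure: 6 nights.
Conjugate update: add total count to the shape and total exposure to the rate, giving Gamma(40, 18).
Posterior mode = (α'−1)/β' = 39/18 = 13/6.

13/6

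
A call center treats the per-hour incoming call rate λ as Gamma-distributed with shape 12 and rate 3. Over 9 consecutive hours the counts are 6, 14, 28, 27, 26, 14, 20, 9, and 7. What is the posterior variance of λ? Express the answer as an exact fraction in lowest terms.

Total count: 6 + 14 + 28 + 27 + 26 + 14 + 20 + 9 + 7 = 151.
Total exposure: 9 hours.
Gamma(α, β) with Poisson data over total exposure Σt gives posterior Gamma(α+Σx, β+Σt) = Gamma(163, 12).
Posterior variance = α'/β'² = 163/144.

163/144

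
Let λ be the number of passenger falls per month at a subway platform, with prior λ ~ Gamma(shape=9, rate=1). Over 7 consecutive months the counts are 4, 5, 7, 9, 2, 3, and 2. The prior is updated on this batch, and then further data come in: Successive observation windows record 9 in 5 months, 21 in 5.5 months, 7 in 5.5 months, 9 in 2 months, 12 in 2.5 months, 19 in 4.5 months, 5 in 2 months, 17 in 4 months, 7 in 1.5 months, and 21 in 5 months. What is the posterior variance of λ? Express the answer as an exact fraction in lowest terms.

96/1183

Total count: 4 + 5 + 7 + 9 + 2 + 3 + 2 = 32.
Total exposure: 7 months.
After the first batch: Gamma(9 + 32, 1 + 7) = Gamma(41, 8).
Total count: 9 + 21 + 7 + 9 + 12 + 19 + 5 + 17 + 7 + 21 = 127.
Total exposure: 5 + 5.5 + 5.5 + 2 + 2.5 + 4.5 + 2 + 4 + 1.5 + 5 = 37.5 months.
After the second batch: Gamma(41 + 127, 8 + 37.5) = Gamma(168, 91/2).
Posterior variance = α'/β'² = 168/(8281/4) = 96/1183.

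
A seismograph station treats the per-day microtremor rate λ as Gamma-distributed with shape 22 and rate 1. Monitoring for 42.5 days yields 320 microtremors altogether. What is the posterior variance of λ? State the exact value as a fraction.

Total count 320 over total exposure 42.5 days.
Posterior: α' = 22 + 320 = 342, β' = 1 + 42.5 = 87/2.
Posterior variance = α'/β'² = 342/(7569/4) = 152/841.

152/841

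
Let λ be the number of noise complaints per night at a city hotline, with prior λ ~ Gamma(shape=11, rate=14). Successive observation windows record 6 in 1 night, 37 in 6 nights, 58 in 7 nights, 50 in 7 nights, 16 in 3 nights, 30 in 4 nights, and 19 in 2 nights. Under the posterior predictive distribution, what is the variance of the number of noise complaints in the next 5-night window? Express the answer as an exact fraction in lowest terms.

Total count: 6 + 37 + 58 + 50 + 16 + 30 + 19 = 216.
Total exposure: 1 + 6 + 7 + 7 + 3 + 4 + 2 = 30 nights.
The Gamma prior is conjugate for the Poisson rate, so λ | data ~ Gamma(11+216, 14+30) = Gamma(227, 44).
The posterior predictive for a window of length T is Negative Binomial with variance T·α'·(β'+T)/β'² = 5·227·49/1936 = 55615/1936.

55615/1936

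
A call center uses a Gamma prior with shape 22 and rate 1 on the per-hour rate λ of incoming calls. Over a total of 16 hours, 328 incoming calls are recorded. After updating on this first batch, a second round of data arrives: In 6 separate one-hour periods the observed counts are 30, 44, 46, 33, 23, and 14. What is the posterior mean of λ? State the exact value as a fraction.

Total count 328 over total exposure 16 hours.
After the first batch: Gamma(22 + 328, 1 + 16) = Gamma(350, 17).
Total count: 30 + 44 + 46 + 33 + 23 + 14 = 190.
Total exposure: 6 hours.
After the second batch: Gamma(350 + 190, 17 + 6) = Gamma(540, 23).
Posterior mean = α'/β' = 540/23.

540/23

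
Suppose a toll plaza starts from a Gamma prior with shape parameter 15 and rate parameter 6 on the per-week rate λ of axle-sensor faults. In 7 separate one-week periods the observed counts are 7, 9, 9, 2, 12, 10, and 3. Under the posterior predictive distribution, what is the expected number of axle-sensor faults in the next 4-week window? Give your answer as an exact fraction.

268/13

Total count: 7 + 9 + 9 + 2 + 12 + 10 + 3 = 52.
Total exposure: 7 weeks.
Gamma(α, β) with Poisson data over total exposure Σt gives posterior Gamma(α+Σx, β+Σt) = Gamma(67, 13).
Predictive mean over a 4-week window = T·E[λ|data] = 4·67/13 = 268/13.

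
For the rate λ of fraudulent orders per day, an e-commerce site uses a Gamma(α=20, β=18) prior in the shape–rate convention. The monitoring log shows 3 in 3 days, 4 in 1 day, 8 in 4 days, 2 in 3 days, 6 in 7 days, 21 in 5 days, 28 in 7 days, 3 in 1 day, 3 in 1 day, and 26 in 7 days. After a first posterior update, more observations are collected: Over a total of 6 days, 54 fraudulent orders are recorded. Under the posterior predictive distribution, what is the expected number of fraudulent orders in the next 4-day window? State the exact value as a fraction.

712/63

Total count: 3 + 4 + 8 + 2 + 6 + 21 + 28 + 3 + 3 + 26 = 104.
Total exposure: 3 + 1 + 4 + 3 + 7 + 5 + 7 + 1 + 1 + 7 = 39 days.
After the first batch: Gamma(20 + 104, 18 + 39) = Gamma(124, 57).
Total count 54 over total exposure 6 days.
After the second batch: Gamma(124 + 54, 57 + 6) = Gamma(178, 63).
Predictive mean over a 4-day window = T·E[λ|data] = 4·178/63 = 712/63.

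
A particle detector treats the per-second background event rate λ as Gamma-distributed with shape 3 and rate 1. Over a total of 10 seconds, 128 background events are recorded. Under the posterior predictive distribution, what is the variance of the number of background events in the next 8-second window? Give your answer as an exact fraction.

Total count 128 over total exposure 10 seconds.
Conjugate update: add total count to the shape and total exposure to the rate, giving Gamma(131, 11).
The posterior predictive for a window of length T is Negative Binomial with variance T·α'·(β'+T)/β'² = 8·131·19/121 = 19912/121.

19912/121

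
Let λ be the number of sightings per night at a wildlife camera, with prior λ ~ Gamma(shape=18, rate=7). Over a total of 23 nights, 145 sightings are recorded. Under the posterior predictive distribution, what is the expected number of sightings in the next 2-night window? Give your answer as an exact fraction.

163/15

Total count 145 over total exposure 23 nights.
The Gamma prior is conjugate for the Poisson rate, so λ | data ~ Gamma(18+145, 7+23) = Gamma(163, 30).
Predictive mean over a 2-night window = T·E[λ|data] = 2·163/30 = 163/15.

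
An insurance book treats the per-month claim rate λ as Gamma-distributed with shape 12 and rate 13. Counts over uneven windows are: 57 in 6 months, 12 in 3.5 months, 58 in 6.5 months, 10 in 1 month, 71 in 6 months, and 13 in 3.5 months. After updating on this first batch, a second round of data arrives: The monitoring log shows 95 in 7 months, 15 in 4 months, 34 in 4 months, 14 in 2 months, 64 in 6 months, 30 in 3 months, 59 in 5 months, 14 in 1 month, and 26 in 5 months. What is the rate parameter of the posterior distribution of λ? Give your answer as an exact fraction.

153/2

Total count: 57 + 12 + 58 + 10 + 71 + 13 = 221.
Total exposure: 6 + 3.5 + 6.5 + 1 + 6 + 3.5 = 26.5 months.
After the first batch: Gamma(12 + 221, 13 + 26.5) = Gamma(233, 79/2).
Total count: 95 + 15 + 34 + 14 + 64 + 30 + 59 + 14 + 26 = 351.
Total exposure: 7 + 4 + 4 + 2 + 6 + 3 + 5 + 1 + 5 = 37 months.
After the second batch: Gamma(233 + 351, 79/2 + 37) = Gamma(584, 153/2).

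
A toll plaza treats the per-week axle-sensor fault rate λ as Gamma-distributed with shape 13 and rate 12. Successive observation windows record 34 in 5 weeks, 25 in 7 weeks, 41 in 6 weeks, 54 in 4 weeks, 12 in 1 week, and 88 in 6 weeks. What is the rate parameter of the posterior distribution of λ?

Total count: 34 + 25 + 41 + 54 + 12 + 88 = 254.
Total exposure: 5 + 7 + 6 + 4 + 1 + 6 = 29 weeks.
By Gamma–Poisson conjugacy, the posterior is Gamma(α + Σx, β + Σt) = Gamma(13 + 254, 12 + 29) = Gamma(267, 41).

41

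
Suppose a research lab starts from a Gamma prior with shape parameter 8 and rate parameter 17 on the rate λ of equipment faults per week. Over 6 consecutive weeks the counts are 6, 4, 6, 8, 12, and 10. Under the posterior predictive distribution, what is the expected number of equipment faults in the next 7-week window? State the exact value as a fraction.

378/23

Total count: 6 + 4 + 6 + 8 + 12 + 10 = 46.
Total exposure: 6 weeks.
By Gamma–Poisson conjugacy, the posterior is Gamma(α + Σx, β + Σt) = Gamma(8 + 46, 17 + 6) = Gamma(54, 23).
Predictive mean over a 7-week window = T·E[λ|data] = 7·54/23 = 378/23.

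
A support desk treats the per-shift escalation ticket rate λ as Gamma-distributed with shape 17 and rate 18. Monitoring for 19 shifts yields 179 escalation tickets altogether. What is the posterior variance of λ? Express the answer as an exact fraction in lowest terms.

196/1369

Total count 179 over total exposure 19 shifts.
Gamma(α, β) with Poisson data over total exposure Σt gives posterior Gamma(α+Σx, β+Σt) = Gamma(196, 37).
Posterior variance = α'/β'² = 196/1369.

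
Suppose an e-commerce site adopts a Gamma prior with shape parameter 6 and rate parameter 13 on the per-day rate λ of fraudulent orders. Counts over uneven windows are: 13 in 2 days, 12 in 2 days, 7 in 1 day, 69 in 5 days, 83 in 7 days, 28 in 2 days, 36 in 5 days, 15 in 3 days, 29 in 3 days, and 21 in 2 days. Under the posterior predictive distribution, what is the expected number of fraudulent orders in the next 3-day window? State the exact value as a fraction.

Total count: 13 + 12 + 7 + 69 + 83 + 28 + 36 + 15 + 29 + 21 = 313.
Total exposure: 2 + 2 + 1 + 5 + 7 + 2 + 5 + 3 + 3 + 2 = 32 days.
Gamma(α, β) with Poisson data over total exposure Σt gives posterior Gamma(α+Σx, β+Σt) = Gamma(319, 45).
Predictive mean over a 3-day window = T·E[λ|data] = 3·319/45 = 319/15.

319/15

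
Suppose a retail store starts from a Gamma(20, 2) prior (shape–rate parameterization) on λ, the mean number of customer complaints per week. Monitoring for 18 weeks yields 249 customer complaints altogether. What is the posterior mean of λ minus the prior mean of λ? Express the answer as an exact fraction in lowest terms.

Total count 249 over total exposure 18 weeks.
Gamma(α, β) with Poisson data over total exposure Σt gives posterior Gamma(α+Σx, β+Σt) = Gamma(269, 20).
Posterior mean = 269/20 = 269/20; prior mean = 20/2 = 10. Difference = 269/20 − 10 = 69/20.

69/20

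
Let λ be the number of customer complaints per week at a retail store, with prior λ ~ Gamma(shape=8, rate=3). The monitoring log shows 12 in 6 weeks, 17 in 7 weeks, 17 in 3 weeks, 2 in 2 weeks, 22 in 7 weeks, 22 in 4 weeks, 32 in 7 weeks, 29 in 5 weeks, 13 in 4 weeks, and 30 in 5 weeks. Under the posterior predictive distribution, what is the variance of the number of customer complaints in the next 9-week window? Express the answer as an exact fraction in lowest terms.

113832/2809

Total count: 12 + 17 + 17 + 2 + 22 + 22 + 32 + 29 + 13 + 30 = 196.
Total exposure: 6 + 7 + 3 + 2 + 7 + 4 + 7 + 5 + 4 + 5 = 50 weeks.
Gamma(α, β) with Poisson data over total exposure Σt gives posterior Gamma(α+Σx, β+Σt) = Gamma(204, 53).
The posterior predictive for a window of length T is Negative Binomial with variance T·α'·(β'+T)/β'² = 9·204·62/2809 = 113832/2809.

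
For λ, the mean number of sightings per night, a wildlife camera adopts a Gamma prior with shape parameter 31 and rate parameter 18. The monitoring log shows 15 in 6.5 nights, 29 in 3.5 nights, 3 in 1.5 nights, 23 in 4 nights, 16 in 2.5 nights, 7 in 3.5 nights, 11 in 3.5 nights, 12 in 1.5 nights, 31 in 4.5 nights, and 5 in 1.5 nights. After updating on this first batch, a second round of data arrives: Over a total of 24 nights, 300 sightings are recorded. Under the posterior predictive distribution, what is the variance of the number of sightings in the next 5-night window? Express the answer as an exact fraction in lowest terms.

Total count: 15 + 29 + 3 + 23 + 16 + 7 + 11 + 12 + 31 + 5 = 152.
Total exposure: 6.5 + 3.5 + 1.5 + 4 + 2.5 + 3.5 + 3.5 + 1.5 + 4.5 + 1.5 = 32.5 nights.
After the first batch: Gamma(31 + 152, 18 + 32.5) = Gamma(183, 101/2).
Total count 300 over total exposure 24 nights.
After the second batch: Gamma(183 + 300, 101/2 + 24) = Gamma(483, 149/2).
The posterior predictive for a window of length T is Negative Binomial with variance T·α'·(β'+T)/β'² = 5·483·(159/2)/(22201/4) = 767970/22201.

767970/22201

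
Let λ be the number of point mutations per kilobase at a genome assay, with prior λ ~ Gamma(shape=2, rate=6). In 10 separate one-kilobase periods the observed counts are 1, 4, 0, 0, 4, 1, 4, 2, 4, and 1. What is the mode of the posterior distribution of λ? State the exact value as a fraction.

Total count: 1 + 4 + 0 + 0 + 4 + 1 + 4 + 2 + 4 + 1 = 21.
Total exposure: 10 kilobases.
By Gamma–Poisson conjugacy, the posterior is Gamma(α + Σx, β + Σt) = Gamma(2 + 21, 6 + 10) = Gamma(23, 16).
Posterior mode = (α'−1)/β' = 22/16 = 11/8.

11/8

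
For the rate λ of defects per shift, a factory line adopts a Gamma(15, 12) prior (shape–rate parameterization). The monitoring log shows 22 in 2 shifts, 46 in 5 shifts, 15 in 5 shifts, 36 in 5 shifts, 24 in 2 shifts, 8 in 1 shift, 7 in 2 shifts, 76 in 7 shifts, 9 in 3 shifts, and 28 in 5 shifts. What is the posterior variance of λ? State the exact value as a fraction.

Total count: 22 + 46 + 15 + 36 + 24 + 8 + 7 + 76 + 9 + 28 = 271.
Total exposure: 2 + 5 + 5 + 5 + 2 + 1 + 2 + 7 + 3 + 5 = 37 shifts.
By Gamma–Poisson conjugacy, the posterior is Gamma(α + Σx, β + Σt) = Gamma(15 + 271, 12 + 37) = Gamma(286, 49).
Posterior variance = α'/β'² = 286/2401.

286/2401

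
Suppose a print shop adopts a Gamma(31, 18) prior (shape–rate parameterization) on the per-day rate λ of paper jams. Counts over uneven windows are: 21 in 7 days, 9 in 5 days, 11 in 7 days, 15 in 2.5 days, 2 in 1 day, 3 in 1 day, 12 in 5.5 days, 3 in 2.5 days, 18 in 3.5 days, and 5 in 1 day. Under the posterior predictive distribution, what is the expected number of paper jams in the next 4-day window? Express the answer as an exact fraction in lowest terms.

260/27

Total count: 21 + 9 + 11 + 15 + 2 + 3 + 12 + 3 + 18 + 5 = 99.
Total exposure: 7 + 5 + 7 + 2.5 + 1 + 1 + 5.5 + 2.5 + 3.5 + 1 = 36 days.
Conjugate update: add total count to the shape and total exposure to the rate, giving Gamma(130, 54).
Predictive mean over a 4-day window = T·E[λ|data] = 4·130/54 = 260/27.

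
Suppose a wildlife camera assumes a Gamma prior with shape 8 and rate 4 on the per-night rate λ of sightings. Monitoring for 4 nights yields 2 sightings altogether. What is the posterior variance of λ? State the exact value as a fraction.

5/32

Total count 2 over total exposure 4 nights.
By Gamma–Poisson conjugacy, the posterior is Gamma(α + Σx, β + Σt) = Gamma(8 + 2, 4 + 4) = Gamma(10, 8).
Posterior variance = α'/β'² = 10/64 = 5/32.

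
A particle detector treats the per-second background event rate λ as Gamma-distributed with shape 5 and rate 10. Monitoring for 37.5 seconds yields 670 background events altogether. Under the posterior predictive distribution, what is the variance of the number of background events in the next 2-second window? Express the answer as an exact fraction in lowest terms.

10692/361

Total count 670 over total exposure 37.5 seconds.
Conjugate update: add total count to the shape and total exposure to the rate, giving Gamma(675, 95/2).
The posterior predictive for a window of length T is Negative Binomial with variance T·α'·(β'+T)/β'² = 2·675·(99/2)/(9025/4) = 10692/361.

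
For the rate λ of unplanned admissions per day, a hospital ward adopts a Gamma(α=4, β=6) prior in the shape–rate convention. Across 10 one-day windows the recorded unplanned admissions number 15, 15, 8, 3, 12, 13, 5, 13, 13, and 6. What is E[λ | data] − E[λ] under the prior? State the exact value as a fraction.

Total count: 15 + 15 + 8 + 3 + 12 + 13 + 5 + 13 + 13 + 6 = 103.
Total exposure: 10 days.
Gamma(α, β) with Poisson data over total exposure Σt gives posterior Gamma(α+Σx, β+Σt) = Gamma(107, 16).
Posterior mean = 107/16 = 107/16; prior mean = 4/6 = 2/3. Difference = 107/16 − 2/3 = 289/48.

289/48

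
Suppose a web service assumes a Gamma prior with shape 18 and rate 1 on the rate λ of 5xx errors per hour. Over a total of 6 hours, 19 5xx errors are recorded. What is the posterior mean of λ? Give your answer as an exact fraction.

37/7

Total count 19 over total exposure 6 hours.
Conjugate update: add total count to the shape and total exposure to the rate, giving Gamma(37, 7).
Posterior mean = α'/β' = 37/7.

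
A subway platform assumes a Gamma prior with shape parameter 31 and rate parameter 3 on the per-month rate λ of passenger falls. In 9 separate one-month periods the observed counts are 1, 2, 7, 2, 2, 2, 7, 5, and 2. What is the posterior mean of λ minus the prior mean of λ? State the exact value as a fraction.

Total count: 1 + 2 + 7 + 2 + 2 + 2 + 7 + 5 + 2 = 30.
Total exposure: 9 months.
Gamma(α, β) with Poisson data over total exposure Σt gives posterior Gamma(α+Σx, β+Σt) = Gamma(61, 12).
Posterior mean = 61/12 = 61/12; prior mean = 31/3 = 31/3. Difference = 61/12 − 31/3 = -21/4.

-21/4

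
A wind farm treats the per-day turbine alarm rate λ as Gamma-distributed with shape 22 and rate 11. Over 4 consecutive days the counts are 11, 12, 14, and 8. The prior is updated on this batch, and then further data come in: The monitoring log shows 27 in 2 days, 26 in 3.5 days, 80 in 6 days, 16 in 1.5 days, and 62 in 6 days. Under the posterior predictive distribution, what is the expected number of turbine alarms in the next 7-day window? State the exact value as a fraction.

973/17

Total count: 11 + 12 + 14 + 8 = 45.
Total exposure: 4 days.
After the first batch: Gamma(22 + 45, 11 + 4) = Gamma(67, 15).
Total count: 27 + 26 + 80 + 16 + 62 = 211.
Total exposure: 2 + 3.5 + 6 + 1.5 + 6 = 19 days.
After the second batch: Gamma(67 + 211, 15 + 19) = Gamma(278, 34).
Predictive mean over a 7-day window = T·E[λ|data] = 7·278/34 = 973/17.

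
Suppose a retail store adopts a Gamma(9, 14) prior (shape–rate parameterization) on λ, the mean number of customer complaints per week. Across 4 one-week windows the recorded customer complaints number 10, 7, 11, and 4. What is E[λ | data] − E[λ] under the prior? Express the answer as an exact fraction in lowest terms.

103/63

Total count: 10 + 7 + 11 + 4 = 32.
Total exposure: 4 weeks.
The Gamma prior is conjugate for the Poisson rate, so λ | data ~ Gamma(9+32, 14+4) = Gamma(41, 18).
Posterior mean = 41/18 = 41/18; prior mean = 9/14 = 9/14. Difference = 41/18 − 9/14 = 103/63.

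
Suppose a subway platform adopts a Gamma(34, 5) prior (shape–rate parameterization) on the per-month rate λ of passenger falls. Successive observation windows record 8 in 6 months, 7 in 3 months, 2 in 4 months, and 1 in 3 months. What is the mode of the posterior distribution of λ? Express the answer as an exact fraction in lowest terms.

Total count: 8 + 7 + 2 + 1 = 18.
Total exposure: 6 + 3 + 4 + 3 = 16 months.
The Gamma prior is conjugate for the Poisson rate, so λ | data ~ Gamma(34+18, 5+16) = Gamma(52, 21).
Posterior mode = (α'−1)/β' = 51/21 = 17/7.

17/7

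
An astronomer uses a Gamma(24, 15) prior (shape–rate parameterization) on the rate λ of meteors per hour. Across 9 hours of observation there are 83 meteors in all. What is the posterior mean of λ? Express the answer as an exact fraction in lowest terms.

107/24

Total count 83 over total exposure 9 hours.
The Gamma prior is conjugate for the Poisson rate, so λ | data ~ Gamma(24+83, 15+9) = Gamma(107, 24).
Posterior mean = α'/β' = 107/24.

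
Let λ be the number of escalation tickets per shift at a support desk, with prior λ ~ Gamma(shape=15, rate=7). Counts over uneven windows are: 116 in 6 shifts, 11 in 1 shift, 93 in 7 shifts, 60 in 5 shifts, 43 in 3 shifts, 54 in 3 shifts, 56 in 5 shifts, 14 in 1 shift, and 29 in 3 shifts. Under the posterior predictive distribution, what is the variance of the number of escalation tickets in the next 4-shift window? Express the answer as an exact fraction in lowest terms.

Total count: 116 + 11 + 93 + 60 + 43 + 54 + 56 + 14 + 29 = 476.
Total exposure: 6 + 1 + 7 + 5 + 3 + 3 + 5 + 1 + 3 = 34 shifts.
Posterior: α' = 15 + 476 = 491, β' = 7 + 34 = 41.
The posterior predictive for a window of length T is Negative Binomial with variance T·α'·(β'+T)/β'² = 4·491·45/1681 = 88380/1681.

88380/1681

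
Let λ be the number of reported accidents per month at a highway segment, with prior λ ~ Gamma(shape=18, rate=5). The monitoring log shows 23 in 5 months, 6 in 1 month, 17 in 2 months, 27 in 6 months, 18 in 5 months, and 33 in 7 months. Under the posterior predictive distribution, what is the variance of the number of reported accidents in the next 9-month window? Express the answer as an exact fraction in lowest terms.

51120/961

Total count: 23 + 6 + 17 + 27 + 18 + 33 = 124.
Total exposure: 5 + 1 + 2 + 6 + 5 + 7 = 26 months.
Conjugate update: add total count to the shape and total exposure to the rate, giving Gamma(142, 31).
The posterior predictive for a window of length T is Negative Binomial with variance T·α'·(β'+T)/β'² = 9·142·40/961 = 51120/961.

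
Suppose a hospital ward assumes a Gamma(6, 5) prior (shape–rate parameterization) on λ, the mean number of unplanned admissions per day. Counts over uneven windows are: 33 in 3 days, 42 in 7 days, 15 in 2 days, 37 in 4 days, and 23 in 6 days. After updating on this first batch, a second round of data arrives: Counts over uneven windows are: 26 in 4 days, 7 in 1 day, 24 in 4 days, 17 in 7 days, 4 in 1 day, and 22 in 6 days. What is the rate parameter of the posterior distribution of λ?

50

Total count: 33 + 42 + 15 + 37 + 23 = 150.
Total exposure: 3 + 7 + 2 + 4 + 6 = 22 days.
After the first batch: Gamma(6 + 150, 5 + 22) = Gamma(156, 27).
Total count: 26 + 7 + 24 + 17 + 4 + 22 = 100.
Total exposure: 4 + 1 + 4 + 7 + 1 + 6 = 23 days.
After the second batch: Gamma(156 + 100, 27 + 23) = Gamma(256, 50).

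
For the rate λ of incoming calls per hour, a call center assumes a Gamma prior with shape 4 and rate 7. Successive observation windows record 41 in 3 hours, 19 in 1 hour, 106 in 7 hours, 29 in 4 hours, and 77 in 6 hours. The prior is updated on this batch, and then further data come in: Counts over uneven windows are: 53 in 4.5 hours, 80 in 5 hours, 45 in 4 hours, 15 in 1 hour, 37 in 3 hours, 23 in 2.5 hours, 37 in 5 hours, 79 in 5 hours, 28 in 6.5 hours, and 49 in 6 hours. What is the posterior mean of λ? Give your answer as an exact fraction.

1444/141

Total count: 41 + 19 + 106 + 29 + 77 = 272.
Total exposure: 3 + 1 + 7 + 4 + 6 = 21 hours.
After the first batch: Gamma(4 + 272, 7 + 21) = Gamma(276, 28).
Total count: 53 + 80 + 45 + 15 + 37 + 23 + 37 + 79 + 28 + 49 = 446.
Total exposure: 4.5 + 5 + 4 + 1 + 3 + 2.5 + 5 + 5 + 6.5 + 6 = 42.5 hours.
After the second batch: Gamma(276 + 446, 28 + 42.5) = Gamma(722, 141/2).
Posterior mean = α'/β' = 722/(141/2) = 1444/141.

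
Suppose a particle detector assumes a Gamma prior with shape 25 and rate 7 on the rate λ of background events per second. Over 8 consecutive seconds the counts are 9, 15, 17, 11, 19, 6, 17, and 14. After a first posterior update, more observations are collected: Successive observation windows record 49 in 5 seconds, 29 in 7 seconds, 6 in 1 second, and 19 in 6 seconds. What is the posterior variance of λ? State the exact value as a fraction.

Total count: 9 + 15 + 17 + 11 + 19 + 6 + 17 + 14 = 108.
Total exposure: 8 seconds.
After the first batch: Gamma(25 + 108, 7 + 8) = Gamma(133, 15).
Total count: 49 + 29 + 6 + 19 = 103.
Total exposure: 5 + 7 + 1 + 6 = 19 seconds.
After the second batch: Gamma(133 + 103, 15 + 19) = Gamma(236, 34).
Posterior variance = α'/β'² = 236/1156 = 59/289.

59/289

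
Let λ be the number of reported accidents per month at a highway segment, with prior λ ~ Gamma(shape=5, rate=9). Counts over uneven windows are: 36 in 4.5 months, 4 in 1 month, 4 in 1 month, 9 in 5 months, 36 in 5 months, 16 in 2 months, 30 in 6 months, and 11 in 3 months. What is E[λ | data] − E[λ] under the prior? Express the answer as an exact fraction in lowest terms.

Total count: 36 + 4 + 4 + 9 + 36 + 16 + 30 + 11 = 146.
Total exposure: 4.5 + 1 + 1 + 5 + 5 + 2 + 6 + 3 = 27.5 months.
By Gamma–Poisson conjugacy, the posterior is Gamma(α + Σx, β + Σt) = Gamma(5 + 146, 9 + 27.5) = Gamma(151, 73/2).
Posterior mean = 151/(73/2) = 302/73; prior mean = 5/9 = 5/9. Difference = 302/73 − 5/9 = 2353/657.

2353/657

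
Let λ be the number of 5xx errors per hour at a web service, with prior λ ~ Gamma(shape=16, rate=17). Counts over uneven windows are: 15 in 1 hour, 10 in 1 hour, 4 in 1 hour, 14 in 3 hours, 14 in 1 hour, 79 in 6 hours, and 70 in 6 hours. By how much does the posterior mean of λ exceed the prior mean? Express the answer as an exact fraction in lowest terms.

Total count: 15 + 10 + 4 + 14 + 14 + 79 + 70 = 206.
Total exposure: 1 + 1 + 1 + 3 + 1 + 6 + 6 = 19 hours.
Conjugate update: add total count to the shape and total exposure to the rate, giving Gamma(222, 36).
Posterior mean = 222/36 = 37/6; prior mean = 16/17 = 16/17. Difference = 37/6 − 16/17 = 533/102.

533/102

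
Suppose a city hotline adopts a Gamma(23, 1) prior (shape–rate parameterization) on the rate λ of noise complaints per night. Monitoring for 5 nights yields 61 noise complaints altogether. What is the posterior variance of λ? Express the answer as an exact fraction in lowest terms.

Total count 61 over total exposure 5 nights.
By Gamma–Poisson conjugacy, the posterior is Gamma(α + Σx, β + Σt) = Gamma(23 + 61, 1 + 5) = Gamma(84, 6).
Posterior variance = α'/β'² = 84/36 = 7/3.

7/3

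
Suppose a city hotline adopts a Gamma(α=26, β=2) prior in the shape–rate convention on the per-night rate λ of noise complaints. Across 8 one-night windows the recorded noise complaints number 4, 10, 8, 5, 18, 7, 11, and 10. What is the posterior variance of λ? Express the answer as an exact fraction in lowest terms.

Total count: 4 + 10 + 8 + 5 + 18 + 7 + 11 + 10 = 73.
Total exposure: 8 nights.
By Gamma–Poisson conjugacy, the posterior is Gamma(α + Σx, β + Σt) = Gamma(26 + 73, 2 + 8) = Gamma(99, 10).
Posterior variance = α'/β'² = 99/100.

99/100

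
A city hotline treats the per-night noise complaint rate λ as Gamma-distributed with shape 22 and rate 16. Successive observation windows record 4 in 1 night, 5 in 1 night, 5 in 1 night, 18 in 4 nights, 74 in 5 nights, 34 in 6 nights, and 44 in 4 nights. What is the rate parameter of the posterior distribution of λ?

Total count: 4 + 5 + 5 + 18 + 74 + 34 + 44 = 184.
Total exposure: 1 + 1 + 1 + 4 + 5 + 6 + 4 = 22 nights.
Posterior: α' = 22 + 184 = 206, β' = 16 + 22 = 38.

38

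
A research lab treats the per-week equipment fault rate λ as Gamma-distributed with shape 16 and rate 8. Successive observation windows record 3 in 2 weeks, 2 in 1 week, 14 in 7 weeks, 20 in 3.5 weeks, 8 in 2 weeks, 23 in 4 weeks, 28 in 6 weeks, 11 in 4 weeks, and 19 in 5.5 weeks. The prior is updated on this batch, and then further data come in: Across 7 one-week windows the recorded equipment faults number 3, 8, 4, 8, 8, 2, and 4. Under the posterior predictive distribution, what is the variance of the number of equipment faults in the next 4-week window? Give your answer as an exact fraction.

9774/625

Total count: 3 + 2 + 14 + 20 + 8 + 23 + 28 + 11 + 19 = 128.
Total exposure: 2 + 1 + 7 + 3.5 + 2 + 4 + 6 + 4 + 5.5 = 35 weeks.
After the first batch: Gamma(16 + 128, 8 + 35) = Gamma(144, 43).
Total count: 3 + 8 + 4 + 8 + 8 + 2 + 4 = 37.
Total exposure: 7 weeks.
After the second batch: Gamma(144 + 37, 43 + 7) = Gamma(181, 50).
The posterior predictive for a window of length T is Negative Binomial with variance T·α'·(β'+T)/β'² = 4·181·54/2500 = 9774/625.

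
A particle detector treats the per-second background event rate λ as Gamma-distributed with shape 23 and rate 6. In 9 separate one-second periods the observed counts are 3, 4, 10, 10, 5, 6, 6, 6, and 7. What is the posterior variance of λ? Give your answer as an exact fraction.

Total count: 3 + 4 + 10 + 10 + 5 + 6 + 6 + 6 + 7 = 57.
Total exposure: 9 seconds.
The Gamma prior is conjugate for the Poisson rate, so λ | data ~ Gamma(23+57, 6+9) = Gamma(80, 15).
Posterior variance = α'/β'² = 80/225 = 16/45.

16/45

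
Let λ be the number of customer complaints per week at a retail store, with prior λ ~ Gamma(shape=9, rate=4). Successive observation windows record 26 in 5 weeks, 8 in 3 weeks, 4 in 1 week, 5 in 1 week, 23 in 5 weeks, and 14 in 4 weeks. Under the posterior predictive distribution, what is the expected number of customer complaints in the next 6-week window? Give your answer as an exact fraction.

Total count: 26 + 8 + 4 + 5 + 23 + 14 = 80.
Total exposure: 5 + 3 + 1 + 1 + 5 + 4 = 19 weeks.
Gamma(α, β) with Poisson data over total exposure Σt gives posterior Gamma(α+Σx, β+Σt) = Gamma(89, 23).
Predictive mean over a 6-week window = T·E[λ|data] = 6·89/23 = 534/23.

534/23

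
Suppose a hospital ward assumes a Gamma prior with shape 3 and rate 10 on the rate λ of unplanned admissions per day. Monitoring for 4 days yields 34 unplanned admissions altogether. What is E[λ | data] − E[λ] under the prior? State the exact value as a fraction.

Total count 34 over total exposure 4 days.
Gamma(α, β) with Poisson data over total exposure Σt gives posterior Gamma(α+Σx, β+Σt) = Gamma(37, 14).
Posterior mean = 37/14 = 37/14; prior mean = 3/10 = 3/10. Difference = 37/14 − 3/10 = 82/35.

82/35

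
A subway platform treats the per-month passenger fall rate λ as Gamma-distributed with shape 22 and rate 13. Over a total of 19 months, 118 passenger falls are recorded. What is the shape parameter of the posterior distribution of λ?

140

Total count 118 over total exposure 19 months.
Gamma(α, β) with Poisson data over total exposure Σt gives posterior Gamma(α+Σx, β+Σt) = Gamma(140, 32).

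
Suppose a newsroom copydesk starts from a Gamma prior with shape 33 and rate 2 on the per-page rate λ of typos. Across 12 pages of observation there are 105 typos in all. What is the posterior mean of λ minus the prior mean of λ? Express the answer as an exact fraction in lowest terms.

Total count 105 over total exposure 12 pages.
Gamma(α, β) with Poisson data over total exposure Σt gives posterior Gamma(α+Σx, β+Σt) = Gamma(138, 14).
Posterior mean = 138/14 = 69/7; prior mean = 33/2 = 33/2. Difference = 69/7 − 33/2 = -93/14.

-93/14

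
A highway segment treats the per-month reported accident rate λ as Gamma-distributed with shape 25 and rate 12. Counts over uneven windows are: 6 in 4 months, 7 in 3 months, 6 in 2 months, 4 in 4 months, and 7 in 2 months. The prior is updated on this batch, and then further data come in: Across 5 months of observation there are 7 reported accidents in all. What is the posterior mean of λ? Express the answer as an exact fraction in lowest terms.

Total count: 6 + 7 + 6 + 4 + 7 = 30.
Total exposure: 4 + 3 + 2 + 4 + 2 = 15 months.
After the first batch: Gamma(25 + 30, 12 + 15) = Gamma(55, 27).
Total count 7 over total exposure 5 months.
After the second batch: Gamma(55 + 7, 27 + 5) = Gamma(62, 32).
Posterior mean = α'/β' = 62/32 = 31/16.

31/16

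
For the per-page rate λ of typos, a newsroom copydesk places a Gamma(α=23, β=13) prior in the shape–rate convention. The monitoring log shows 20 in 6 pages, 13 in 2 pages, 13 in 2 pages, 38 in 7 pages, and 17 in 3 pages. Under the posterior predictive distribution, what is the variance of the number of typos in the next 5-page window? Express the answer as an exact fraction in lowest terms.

23560/1089

Total count: 20 + 13 + 13 + 38 + 17 = 101.
Total exposure: 6 + 2 + 2 + 7 + 3 = 20 pages.
Posterior: α' = 23 + 101 = 124, β' = 13 + 20 = 33.
The posterior predictive for a window of length T is Negative Binomial with variance T·α'·(β'+T)/β'² = 5·124·38/1089 = 23560/1089.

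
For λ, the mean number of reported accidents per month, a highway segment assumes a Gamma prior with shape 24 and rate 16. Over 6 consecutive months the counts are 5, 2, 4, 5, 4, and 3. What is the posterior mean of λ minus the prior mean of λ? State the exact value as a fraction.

Total count: 5 + 2 + 4 + 5 + 4 + 3 = 23.
Total exposure: 6 months.
By Gamma–Poisson conjugacy, the posterior is Gamma(α + Σx, β + Σt) = Gamma(24 + 23, 16 + 6) = Gamma(47, 22).
Posterior mean = 47/22 = 47/22; prior mean = 24/16 = 3/2. Difference = 47/22 − 3/2 = 7/11.

7/11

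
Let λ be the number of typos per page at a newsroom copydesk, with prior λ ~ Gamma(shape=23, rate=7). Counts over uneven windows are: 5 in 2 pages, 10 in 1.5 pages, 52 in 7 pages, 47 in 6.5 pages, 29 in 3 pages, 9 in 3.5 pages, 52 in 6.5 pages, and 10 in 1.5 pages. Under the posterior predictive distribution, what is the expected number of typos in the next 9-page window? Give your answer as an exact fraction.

4266/77

Total count: 5 + 10 + 52 + 47 + 29 + 9 + 52 + 10 = 214.
Total exposure: 2 + 1.5 + 7 + 6.5 + 3 + 3.5 + 6.5 + 1.5 = 31.5 pages.
Gamma(α, β) with Poisson data over total exposure Σt gives posterior Gamma(α+Σx, β+Σt) = Gamma(237, 77/2).
Predictive mean over a 9-page window = T·E[λ|data] = 9·237/(77/2) = 4266/77.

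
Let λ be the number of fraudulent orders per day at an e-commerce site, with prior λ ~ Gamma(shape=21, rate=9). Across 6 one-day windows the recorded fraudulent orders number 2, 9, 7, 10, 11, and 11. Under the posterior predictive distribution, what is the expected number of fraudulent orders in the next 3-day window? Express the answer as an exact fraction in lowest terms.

Total count: 2 + 9 + 7 + 10 + 11 + 11 = 50.
Total exposure: 6 days.
Conjugate update: add total count to the shape and total exposure to the rate, giving Gamma(71, 15).
Predictive mean over a 3-day window = T·E[λ|data] = 3·71/15 = 71/5.

71/5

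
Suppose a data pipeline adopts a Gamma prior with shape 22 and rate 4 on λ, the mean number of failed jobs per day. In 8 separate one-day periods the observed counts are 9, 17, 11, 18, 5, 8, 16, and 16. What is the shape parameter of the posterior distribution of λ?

Total count: 9 + 17 + 11 + 18 + 5 + 8 + 16 + 16 = 100.
Total exposure: 8 days.
The Gamma prior is conjugate for the Poisson rate, so λ | data ~ Gamma(22+100, 4+8) = Gamma(122, 12).

122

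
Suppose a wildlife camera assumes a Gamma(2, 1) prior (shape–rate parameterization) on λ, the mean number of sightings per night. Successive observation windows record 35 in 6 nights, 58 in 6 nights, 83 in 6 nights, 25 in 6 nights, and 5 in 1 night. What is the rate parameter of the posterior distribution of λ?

26

Total count: 35 + 58 + 83 + 25 + 5 = 206.
Total exposure: 6 + 6 + 6 + 6 + 1 = 25 nights.
Gamma(α, β) with Poisson data over total exposure Σt gives posterior Gamma(α+Σx, β+Σt) = Gamma(208, 26).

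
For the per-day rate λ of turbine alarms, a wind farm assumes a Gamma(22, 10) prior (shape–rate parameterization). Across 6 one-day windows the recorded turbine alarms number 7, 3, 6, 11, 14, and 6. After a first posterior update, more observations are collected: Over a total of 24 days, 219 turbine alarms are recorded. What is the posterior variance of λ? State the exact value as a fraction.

9/50

Total count: 7 + 3 + 6 + 11 + 14 + 6 = 47.
Total exposure: 6 days.
After the first batch: Gamma(22 + 47, 10 + 6) = Gamma(69, 16).
Total count 219 over total exposure 24 days.
After the second batch: Gamma(69 + 219, 16 + 24) = Gamma(288, 40).
Posterior variance = α'/β'² = 288/1600 = 9/50.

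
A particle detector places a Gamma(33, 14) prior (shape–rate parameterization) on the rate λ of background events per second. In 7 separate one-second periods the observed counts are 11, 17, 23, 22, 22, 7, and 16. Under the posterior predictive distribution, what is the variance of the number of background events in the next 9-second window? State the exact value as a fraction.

Total count: 11 + 17 + 23 + 22 + 22 + 7 + 16 = 118.
Total exposure: 7 seconds.
Gamma(α, β) with Poisson data over total exposure Σt gives posterior Gamma(α+Σx, β+Σt) = Gamma(151, 21).
The posterior predictive for a window of length T is Negative Binomial with variance T·α'·(β'+T)/β'² = 9·151·30/441 = 4530/49.

4530/49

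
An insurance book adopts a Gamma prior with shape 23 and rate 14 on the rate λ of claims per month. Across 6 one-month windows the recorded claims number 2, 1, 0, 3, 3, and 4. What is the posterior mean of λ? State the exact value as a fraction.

Total count: 2 + 1 + 0 + 3 + 3 + 4 = 13.
Total exposure: 6 months.
Gamma(α, β) with Poisson data over total exposure Σt gives posterior Gamma(α+Σx, β+Σt) = Gamma(36, 20).
Posterior mean = α'/β' = 36/20 = 9/5.

9/5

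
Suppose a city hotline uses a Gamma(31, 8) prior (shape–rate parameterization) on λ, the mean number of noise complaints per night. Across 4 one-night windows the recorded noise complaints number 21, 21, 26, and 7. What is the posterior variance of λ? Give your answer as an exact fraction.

53/72

Total count: 21 + 21 + 26 + 7 = 75.
Total exposure: 4 nights.
The Gamma prior is conjugate for the Poisson rate, so λ | data ~ Gamma(31+75, 8+4) = Gamma(106, 12).
Posterior variance = α'/β'² = 106/144 = 53/72.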